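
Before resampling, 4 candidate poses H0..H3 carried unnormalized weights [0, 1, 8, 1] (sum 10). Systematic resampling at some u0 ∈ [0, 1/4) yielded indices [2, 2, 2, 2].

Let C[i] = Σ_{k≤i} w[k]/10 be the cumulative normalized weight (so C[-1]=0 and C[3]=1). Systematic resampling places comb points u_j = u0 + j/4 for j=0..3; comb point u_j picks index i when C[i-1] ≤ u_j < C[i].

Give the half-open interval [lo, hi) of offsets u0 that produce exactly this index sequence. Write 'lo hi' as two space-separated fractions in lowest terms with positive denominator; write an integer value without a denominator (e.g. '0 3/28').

1/10 3/20

C = [0, 1/10, 9/10, 1]
j=0 picked index 2: u0 ∈ [1/10, 9/10)
j=1 picked index 2: u0 ∈ [-3/20, 13/20)
j=2 picked index 2: u0 ∈ [-2/5, 2/5)
j=3 picked index 2: u0 ∈ [-13/20, 3/20)
intersection: [1/10, 3/20)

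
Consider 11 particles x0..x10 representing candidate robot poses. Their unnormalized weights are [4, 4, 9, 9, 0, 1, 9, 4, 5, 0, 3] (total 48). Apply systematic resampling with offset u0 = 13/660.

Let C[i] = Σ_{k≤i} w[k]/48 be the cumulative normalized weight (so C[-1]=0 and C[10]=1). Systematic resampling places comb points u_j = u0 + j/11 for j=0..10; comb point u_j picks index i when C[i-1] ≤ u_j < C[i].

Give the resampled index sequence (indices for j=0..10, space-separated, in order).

0 1 2 2 3 3 6 6 6 8 8

C = [1/12, 1/6, 17/48, 13/24, 13/24, 9/16, 3/4, 5/6, 15/16, 15/16, 1]
j=0: u_0=13/660 ∈ [0, 1/12) → index 0
j=1: u_1=73/660 ∈ [1/12, 1/6) → index 1
j=2: u_2=133/660 ∈ [1/6, 17/48) → index 2
j=3: u_3=193/660 ∈ [1/6, 17/48) → index 2
j=4: u_4=23/60 ∈ [17/48, 13/24) → index 3
j=5: u_5=313/660 ∈ [17/48, 13/24) → index 3
j=6: u_6=373/660 ∈ [9/16, 3/4) → index 6
j=7: u_7=433/660 ∈ [9/16, 3/4) → index 6
j=8: u_8=493/660 ∈ [9/16, 3/4) → index 6
j=9: u_9=553/660 ∈ [5/6, 15/16) → index 8
j=10: u_10=613/660 ∈ [5/6, 15/16) → index 8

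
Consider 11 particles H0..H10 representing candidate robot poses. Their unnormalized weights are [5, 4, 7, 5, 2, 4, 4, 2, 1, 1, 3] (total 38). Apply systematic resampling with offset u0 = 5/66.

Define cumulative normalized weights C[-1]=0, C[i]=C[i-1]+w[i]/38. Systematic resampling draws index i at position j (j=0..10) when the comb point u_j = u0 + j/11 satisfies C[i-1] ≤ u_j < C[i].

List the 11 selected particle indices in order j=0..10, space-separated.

C = [5/38, 9/38, 8/19, 21/38, 23/38, 27/38, 31/38, 33/38, 17/19, 35/38, 1]
j=0: u_0=5/66 ∈ [0, 5/38) → index 0
j=1: u_1=1/6 ∈ [5/38, 9/38) → index 1
j=2: u_2=17/66 ∈ [9/38, 8/19) → index 2
j=3: u_3=23/66 ∈ [9/38, 8/19) → index 2
j=4: u_4=29/66 ∈ [8/19, 21/38) → index 3
j=5: u_5=35/66 ∈ [8/19, 21/38) → index 3
j=6: u_6=41/66 ∈ [23/38, 27/38) → index 5
j=7: u_7=47/66 ∈ [27/38, 31/38) → index 6
j=8: u_8=53/66 ∈ [27/38, 31/38) → index 6
j=9: u_9=59/66 ∈ [33/38, 17/19) → index 8
j=10: u_10=65/66 ∈ [35/38, 1) → index 10

0 1 2 2 3 3 5 6 6 8 10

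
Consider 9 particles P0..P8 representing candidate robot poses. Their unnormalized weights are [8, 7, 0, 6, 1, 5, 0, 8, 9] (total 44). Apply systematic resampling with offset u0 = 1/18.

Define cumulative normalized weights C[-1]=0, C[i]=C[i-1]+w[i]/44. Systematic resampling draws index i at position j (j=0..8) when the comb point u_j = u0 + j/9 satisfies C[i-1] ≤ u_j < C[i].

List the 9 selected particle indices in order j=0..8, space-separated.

0 0 1 3 5 5 7 8 8

C = [2/11, 15/44, 15/44, 21/44, 1/2, 27/44, 27/44, 35/44, 1]
j=0: u_0=1/18 ∈ [0, 2/11) → index 0
j=1: u_1=1/6 ∈ [0, 2/11) → index 0
j=2: u_2=5/18 ∈ [2/11, 15/44) → index 1
j=3: u_3=7/18 ∈ [15/44, 21/44) → index 3
j=4: u_4=1/2 ∈ [1/2, 27/44) → index 5
j=5: u_5=11/18 ∈ [1/2, 27/44) → index 5
j=6: u_6=13/18 ∈ [27/44, 35/44) → index 7
j=7: u_7=5/6 ∈ [35/44, 1) → index 8
j=8: u_8=17/18 ∈ [35/44, 1) → index 8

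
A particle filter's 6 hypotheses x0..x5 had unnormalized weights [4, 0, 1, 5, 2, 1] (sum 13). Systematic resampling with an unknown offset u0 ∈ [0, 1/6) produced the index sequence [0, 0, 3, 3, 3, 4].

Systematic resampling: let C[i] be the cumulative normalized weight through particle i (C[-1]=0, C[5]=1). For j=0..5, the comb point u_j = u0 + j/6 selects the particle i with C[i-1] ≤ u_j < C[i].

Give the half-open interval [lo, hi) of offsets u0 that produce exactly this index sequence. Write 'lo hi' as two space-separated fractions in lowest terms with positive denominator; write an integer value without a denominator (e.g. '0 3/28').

2/39 7/78

C = [4/13, 4/13, 5/13, 10/13, 12/13, 1]
j=0 picked index 0: u0 ∈ [0, 4/13)
j=1 picked index 0: u0 ∈ [-1/6, 11/78)
j=2 picked index 3: u0 ∈ [2/39, 17/39)
j=3 picked index 3: u0 ∈ [-3/26, 7/26)
j=4 picked index 3: u0 ∈ [-11/39, 4/39)
j=5 picked index 4: u0 ∈ [-5/78, 7/78)
intersection: [2/39, 7/78)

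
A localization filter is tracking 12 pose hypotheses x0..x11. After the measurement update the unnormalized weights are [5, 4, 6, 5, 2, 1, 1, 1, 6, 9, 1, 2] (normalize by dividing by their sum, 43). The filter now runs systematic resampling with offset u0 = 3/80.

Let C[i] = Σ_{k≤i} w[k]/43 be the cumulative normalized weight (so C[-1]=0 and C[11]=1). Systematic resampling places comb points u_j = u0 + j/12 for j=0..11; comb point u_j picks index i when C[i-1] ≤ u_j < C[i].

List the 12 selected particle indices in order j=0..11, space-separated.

0 1 1 2 3 3 6 8 8 9 9 11

C = [5/43, 9/43, 15/43, 20/43, 22/43, 23/43, 24/43, 25/43, 31/43, 40/43, 41/43, 1]
j=0: u_0=3/80 ∈ [0, 5/43) → index 0
j=1: u_1=29/240 ∈ [5/43, 9/43) → index 1
j=2: u_2=49/240 ∈ [5/43, 9/43) → index 1
j=3: u_3=23/80 ∈ [9/43, 15/43) → index 2
j=4: u_4=89/240 ∈ [15/43, 20/43) → index 3
j=5: u_5=109/240 ∈ [15/43, 20/43) → index 3
j=6: u_6=43/80 ∈ [23/43, 24/43) → index 6
j=7: u_7=149/240 ∈ [25/43, 31/43) → index 8
j=8: u_8=169/240 ∈ [25/43, 31/43) → index 8
j=9: u_9=63/80 ∈ [31/43, 40/43) → index 9
j=10: u_10=209/240 ∈ [31/43, 40/43) → index 9
j=11: u_11=229/240 ∈ [41/43, 1) → index 11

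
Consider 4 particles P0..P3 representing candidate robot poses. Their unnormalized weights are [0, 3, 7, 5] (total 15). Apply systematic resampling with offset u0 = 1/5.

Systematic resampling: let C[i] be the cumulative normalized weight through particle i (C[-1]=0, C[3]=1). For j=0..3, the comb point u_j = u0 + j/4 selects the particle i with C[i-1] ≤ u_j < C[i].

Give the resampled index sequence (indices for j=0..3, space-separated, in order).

2 2 3 3

C = [0, 1/5, 2/3, 1]
j=0: u_0=1/5 ∈ [1/5, 2/3) → index 2
j=1: u_1=9/20 ∈ [1/5, 2/3) → index 2
j=2: u_2=7/10 ∈ [2/3, 1) → index 3
j=3: u_3=19/20 ∈ [2/3, 1) → index 3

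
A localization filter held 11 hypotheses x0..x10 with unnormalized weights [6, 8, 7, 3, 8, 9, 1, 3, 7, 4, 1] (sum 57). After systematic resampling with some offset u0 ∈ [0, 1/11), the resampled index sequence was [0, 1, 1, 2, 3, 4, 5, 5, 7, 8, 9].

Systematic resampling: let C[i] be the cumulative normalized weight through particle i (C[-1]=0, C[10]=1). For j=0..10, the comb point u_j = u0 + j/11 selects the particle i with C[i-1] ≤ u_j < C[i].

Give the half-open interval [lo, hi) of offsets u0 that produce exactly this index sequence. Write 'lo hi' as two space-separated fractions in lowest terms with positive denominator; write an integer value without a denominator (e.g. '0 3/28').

C = [2/19, 14/57, 7/19, 8/19, 32/57, 41/57, 14/19, 15/19, 52/57, 56/57, 1]
j=0 picked index 0: u0 ∈ [0, 2/19)
j=1 picked index 1: u0 ∈ [3/209, 97/627)
j=2 picked index 1: u0 ∈ [-16/209, 40/627)
j=3 picked index 2: u0 ∈ [-17/627, 20/209)
j=4 picked index 3: u0 ∈ [1/209, 12/209)
j=5 picked index 4: u0 ∈ [-7/209, 67/627)
j=6 picked index 5: u0 ∈ [10/627, 109/627)
j=7 picked index 5: u0 ∈ [-47/627, 52/627)
j=8 picked index 7: u0 ∈ [2/209, 13/209)
j=9 picked index 8: u0 ∈ [-6/209, 59/627)
j=10 picked index 9: u0 ∈ [2/627, 46/627)
intersection: [10/627, 12/209)

10/627 12/209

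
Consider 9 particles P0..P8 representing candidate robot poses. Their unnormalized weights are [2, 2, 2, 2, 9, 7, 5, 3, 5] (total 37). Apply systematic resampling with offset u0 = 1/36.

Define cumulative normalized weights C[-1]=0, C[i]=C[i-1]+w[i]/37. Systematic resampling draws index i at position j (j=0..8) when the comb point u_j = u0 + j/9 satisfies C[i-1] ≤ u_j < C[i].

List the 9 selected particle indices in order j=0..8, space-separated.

C = [2/37, 4/37, 6/37, 8/37, 17/37, 24/37, 29/37, 32/37, 1]
j=0: u_0=1/36 ∈ [0, 2/37) → index 0
j=1: u_1=5/36 ∈ [4/37, 6/37) → index 2
j=2: u_2=1/4 ∈ [8/37, 17/37) → index 4
j=3: u_3=13/36 ∈ [8/37, 17/37) → index 4
j=4: u_4=17/36 ∈ [17/37, 24/37) → index 5
j=5: u_5=7/12 ∈ [17/37, 24/37) → index 5
j=6: u_6=25/36 ∈ [24/37, 29/37) → index 6
j=7: u_7=29/36 ∈ [29/37, 32/37) → index 7
j=8: u_8=11/12 ∈ [32/37, 1) → index 8

0 2 4 4 5 5 6 7 8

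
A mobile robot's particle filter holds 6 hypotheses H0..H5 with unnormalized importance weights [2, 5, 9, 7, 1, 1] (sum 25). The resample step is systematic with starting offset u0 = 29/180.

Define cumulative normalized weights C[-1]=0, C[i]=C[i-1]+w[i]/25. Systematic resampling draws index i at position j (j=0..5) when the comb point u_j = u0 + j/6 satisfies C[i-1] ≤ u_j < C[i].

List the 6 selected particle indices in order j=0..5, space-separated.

1 2 2 3 3 5

C = [2/25, 7/25, 16/25, 23/25, 24/25, 1]
j=0: u_0=29/180 ∈ [2/25, 7/25) → index 1
j=1: u_1=59/180 ∈ [7/25, 16/25) → index 2
j=2: u_2=89/180 ∈ [7/25, 16/25) → index 2
j=3: u_3=119/180 ∈ [16/25, 23/25) → index 3
j=4: u_4=149/180 ∈ [16/25, 23/25) → index 3
j=5: u_5=179/180 ∈ [24/25, 1) → index 5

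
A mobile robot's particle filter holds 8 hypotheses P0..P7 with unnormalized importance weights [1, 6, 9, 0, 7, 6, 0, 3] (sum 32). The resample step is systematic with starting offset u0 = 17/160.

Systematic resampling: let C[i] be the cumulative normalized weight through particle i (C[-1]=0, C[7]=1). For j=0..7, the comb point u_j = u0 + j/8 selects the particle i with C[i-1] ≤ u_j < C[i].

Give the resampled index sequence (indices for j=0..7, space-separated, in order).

1 2 2 2 4 5 5 7

C = [1/32, 7/32, 1/2, 1/2, 23/32, 29/32, 29/32, 1]
j=0: u_0=17/160 ∈ [1/32, 7/32) → index 1
j=1: u_1=37/160 ∈ [7/32, 1/2) → index 2
j=2: u_2=57/160 ∈ [7/32, 1/2) → index 2
j=3: u_3=77/160 ∈ [7/32, 1/2) → index 2
j=4: u_4=97/160 ∈ [1/2, 23/32) → index 4
j=5: u_5=117/160 ∈ [23/32, 29/32) → index 5
j=6: u_6=137/160 ∈ [23/32, 29/32) → index 5
j=7: u_7=157/160 ∈ [29/32, 1) → index 7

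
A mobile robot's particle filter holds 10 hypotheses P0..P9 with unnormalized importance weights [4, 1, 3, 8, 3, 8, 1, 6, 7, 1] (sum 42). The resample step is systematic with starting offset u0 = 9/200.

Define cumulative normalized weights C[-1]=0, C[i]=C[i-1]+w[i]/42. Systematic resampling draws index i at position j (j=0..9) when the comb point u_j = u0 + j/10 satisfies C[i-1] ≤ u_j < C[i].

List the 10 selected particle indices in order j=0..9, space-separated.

C = [2/21, 5/42, 4/21, 8/21, 19/42, 9/14, 2/3, 17/21, 41/42, 1]
j=0: u_0=9/200 ∈ [0, 2/21) → index 0
j=1: u_1=29/200 ∈ [5/42, 4/21) → index 2
j=2: u_2=49/200 ∈ [4/21, 8/21) → index 3
j=3: u_3=69/200 ∈ [4/21, 8/21) → index 3
j=4: u_4=89/200 ∈ [8/21, 19/42) → index 4
j=5: u_5=109/200 ∈ [19/42, 9/14) → index 5
j=6: u_6=129/200 ∈ [9/14, 2/3) → index 6
j=7: u_7=149/200 ∈ [2/3, 17/21) → index 7
j=8: u_8=169/200 ∈ [17/21, 41/42) → index 8
j=9: u_9=189/200 ∈ [17/21, 41/42) → index 8

0 2 3 3 4 5 6 7 8 8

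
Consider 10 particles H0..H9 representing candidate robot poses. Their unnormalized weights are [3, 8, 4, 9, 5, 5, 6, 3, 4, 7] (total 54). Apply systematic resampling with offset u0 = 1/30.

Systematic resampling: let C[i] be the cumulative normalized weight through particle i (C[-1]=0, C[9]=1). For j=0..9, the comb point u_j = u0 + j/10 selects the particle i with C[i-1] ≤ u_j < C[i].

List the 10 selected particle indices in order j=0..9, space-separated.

C = [1/18, 11/54, 5/18, 4/9, 29/54, 17/27, 20/27, 43/54, 47/54, 1]
j=0: u_0=1/30 ∈ [0, 1/18) → index 0
j=1: u_1=2/15 ∈ [1/18, 11/54) → index 1
j=2: u_2=7/30 ∈ [11/54, 5/18) → index 2
j=3: u_3=1/3 ∈ [5/18, 4/9) → index 3
j=4: u_4=13/30 ∈ [5/18, 4/9) → index 3
j=5: u_5=8/15 ∈ [4/9, 29/54) → index 4
j=6: u_6=19/30 ∈ [17/27, 20/27) → index 6
j=7: u_7=11/15 ∈ [17/27, 20/27) → index 6
j=8: u_8=5/6 ∈ [43/54, 47/54) → index 8
j=9: u_9=14/15 ∈ [47/54, 1) → index 9

0 1 2 3 3 4 6 6 8 9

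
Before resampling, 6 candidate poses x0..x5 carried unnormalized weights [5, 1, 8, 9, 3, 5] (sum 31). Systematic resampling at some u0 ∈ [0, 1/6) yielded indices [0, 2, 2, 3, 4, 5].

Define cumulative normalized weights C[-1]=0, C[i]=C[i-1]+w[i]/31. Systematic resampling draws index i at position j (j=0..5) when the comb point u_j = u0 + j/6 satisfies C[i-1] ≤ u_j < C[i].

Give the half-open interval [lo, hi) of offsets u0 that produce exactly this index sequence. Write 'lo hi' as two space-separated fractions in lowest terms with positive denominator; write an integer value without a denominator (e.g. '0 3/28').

7/93 11/93

C = [5/31, 6/31, 14/31, 23/31, 26/31, 1]
j=0 picked index 0: u0 ∈ [0, 5/31)
j=1 picked index 2: u0 ∈ [5/186, 53/186)
j=2 picked index 2: u0 ∈ [-13/93, 11/93)
j=3 picked index 3: u0 ∈ [-3/62, 15/62)
j=4 picked index 4: u0 ∈ [7/93, 16/93)
j=5 picked index 5: u0 ∈ [1/186, 1/6)
intersection: [7/93, 11/93)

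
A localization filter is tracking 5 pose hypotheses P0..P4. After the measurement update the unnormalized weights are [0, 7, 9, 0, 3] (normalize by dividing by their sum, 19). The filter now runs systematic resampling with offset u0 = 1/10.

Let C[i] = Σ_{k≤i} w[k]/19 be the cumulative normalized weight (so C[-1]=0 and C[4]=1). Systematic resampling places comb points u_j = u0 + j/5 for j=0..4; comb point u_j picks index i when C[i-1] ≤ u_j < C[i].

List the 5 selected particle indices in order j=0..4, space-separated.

1 1 2 2 4

C = [0, 7/19, 16/19, 16/19, 1]
j=0: u_0=1/10 ∈ [0, 7/19) → index 1
j=1: u_1=3/10 ∈ [0, 7/19) → index 1
j=2: u_2=1/2 ∈ [7/19, 16/19) → index 2
j=3: u_3=7/10 ∈ [7/19, 16/19) → index 2
j=4: u_4=9/10 ∈ [16/19, 1) → index 4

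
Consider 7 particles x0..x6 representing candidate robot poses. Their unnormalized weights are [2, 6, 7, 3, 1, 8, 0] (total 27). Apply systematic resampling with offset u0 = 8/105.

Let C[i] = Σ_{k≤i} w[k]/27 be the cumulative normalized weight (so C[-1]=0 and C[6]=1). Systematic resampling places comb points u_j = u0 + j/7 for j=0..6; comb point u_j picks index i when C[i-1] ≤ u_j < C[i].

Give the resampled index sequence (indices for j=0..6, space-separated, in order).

1 1 2 2 3 5 5

C = [2/27, 8/27, 5/9, 2/3, 19/27, 1, 1]
j=0: u_0=8/105 ∈ [2/27, 8/27) → index 1
j=1: u_1=23/105 ∈ [2/27, 8/27) → index 1
j=2: u_2=38/105 ∈ [8/27, 5/9) → index 2
j=3: u_3=53/105 ∈ [8/27, 5/9) → index 2
j=4: u_4=68/105 ∈ [5/9, 2/3) → index 3
j=5: u_5=83/105 ∈ [19/27, 1) → index 5
j=6: u_6=14/15 ∈ [19/27, 1) → index 5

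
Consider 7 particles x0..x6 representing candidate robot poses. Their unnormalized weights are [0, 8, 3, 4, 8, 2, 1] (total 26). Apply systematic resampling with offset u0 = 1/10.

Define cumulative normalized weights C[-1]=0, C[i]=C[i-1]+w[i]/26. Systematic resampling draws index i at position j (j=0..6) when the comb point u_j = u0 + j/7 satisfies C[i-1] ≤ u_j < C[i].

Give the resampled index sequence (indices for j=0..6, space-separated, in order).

1 1 2 3 4 4 5

C = [0, 4/13, 11/26, 15/26, 23/26, 25/26, 1]
j=0: u_0=1/10 ∈ [0, 4/13) → index 1
j=1: u_1=17/70 ∈ [0, 4/13) → index 1
j=2: u_2=27/70 ∈ [4/13, 11/26) → index 2
j=3: u_3=37/70 ∈ [11/26, 15/26) → index 3
j=4: u_4=47/70 ∈ [15/26, 23/26) → index 4
j=5: u_5=57/70 ∈ [15/26, 23/26) → index 4
j=6: u_6=67/70 ∈ [23/26, 25/26) → index 5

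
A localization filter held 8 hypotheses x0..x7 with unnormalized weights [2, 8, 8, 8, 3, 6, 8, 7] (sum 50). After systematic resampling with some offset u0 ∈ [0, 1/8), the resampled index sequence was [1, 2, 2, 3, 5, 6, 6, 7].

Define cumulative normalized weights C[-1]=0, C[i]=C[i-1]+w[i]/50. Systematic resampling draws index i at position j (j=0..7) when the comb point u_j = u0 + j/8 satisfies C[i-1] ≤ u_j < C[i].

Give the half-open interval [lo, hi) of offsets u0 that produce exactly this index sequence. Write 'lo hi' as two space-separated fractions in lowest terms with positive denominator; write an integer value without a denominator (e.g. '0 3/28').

C = [1/25, 1/5, 9/25, 13/25, 29/50, 7/10, 43/50, 1]
j=0 picked index 1: u0 ∈ [1/25, 1/5)
j=1 picked index 2: u0 ∈ [3/40, 47/200)
j=2 picked index 2: u0 ∈ [-1/20, 11/100)
j=3 picked index 3: u0 ∈ [-3/200, 29/200)
j=4 picked index 5: u0 ∈ [2/25, 1/5)
j=5 picked index 6: u0 ∈ [3/40, 47/200)
j=6 picked index 6: u0 ∈ [-1/20, 11/100)
j=7 picked index 7: u0 ∈ [-3/200, 1/8)
intersection: [2/25, 11/100)

2/25 11/100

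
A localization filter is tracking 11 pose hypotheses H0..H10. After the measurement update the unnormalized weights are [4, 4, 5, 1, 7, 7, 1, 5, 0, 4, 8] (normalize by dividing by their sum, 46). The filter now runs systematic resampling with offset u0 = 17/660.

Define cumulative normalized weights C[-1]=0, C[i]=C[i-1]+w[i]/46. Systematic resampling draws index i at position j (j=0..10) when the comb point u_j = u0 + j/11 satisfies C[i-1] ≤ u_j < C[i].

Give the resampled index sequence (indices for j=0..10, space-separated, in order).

0 1 2 3 4 5 5 7 9 10 10

C = [2/23, 4/23, 13/46, 7/23, 21/46, 14/23, 29/46, 17/23, 17/23, 19/23, 1]
j=0: u_0=17/660 ∈ [0, 2/23) → index 0
j=1: u_1=7/60 ∈ [2/23, 4/23) → index 1
j=2: u_2=137/660 ∈ [4/23, 13/46) → index 2
j=3: u_3=197/660 ∈ [13/46, 7/23) → index 3
j=4: u_4=257/660 ∈ [7/23, 21/46) → index 4
j=5: u_5=317/660 ∈ [21/46, 14/23) → index 5
j=6: u_6=377/660 ∈ [21/46, 14/23) → index 5
j=7: u_7=437/660 ∈ [29/46, 17/23) → index 7
j=8: u_8=497/660 ∈ [17/23, 19/23) → index 9
j=9: u_9=557/660 ∈ [19/23, 1) → index 10
j=10: u_10=617/660 ∈ [19/23, 1) → index 10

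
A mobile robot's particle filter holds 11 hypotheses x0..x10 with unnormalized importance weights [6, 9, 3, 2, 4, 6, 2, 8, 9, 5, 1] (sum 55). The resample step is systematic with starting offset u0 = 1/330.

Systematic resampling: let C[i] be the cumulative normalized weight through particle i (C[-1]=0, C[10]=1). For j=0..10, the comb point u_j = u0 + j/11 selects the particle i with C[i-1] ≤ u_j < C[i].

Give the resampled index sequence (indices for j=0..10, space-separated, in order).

C = [6/55, 3/11, 18/55, 4/11, 24/55, 6/11, 32/55, 8/11, 49/55, 54/55, 1]
j=0: u_0=1/330 ∈ [0, 6/55) → index 0
j=1: u_1=31/330 ∈ [0, 6/55) → index 0
j=2: u_2=61/330 ∈ [6/55, 3/11) → index 1
j=3: u_3=91/330 ∈ [3/11, 18/55) → index 2
j=4: u_4=11/30 ∈ [4/11, 24/55) → index 4
j=5: u_5=151/330 ∈ [24/55, 6/11) → index 5
j=6: u_6=181/330 ∈ [6/11, 32/55) → index 6
j=7: u_7=211/330 ∈ [32/55, 8/11) → index 7
j=8: u_8=241/330 ∈ [8/11, 49/55) → index 8
j=9: u_9=271/330 ∈ [8/11, 49/55) → index 8
j=10: u_10=301/330 ∈ [49/55, 54/55) → index 9

0 0 1 2 4 5 6 7 8 8 9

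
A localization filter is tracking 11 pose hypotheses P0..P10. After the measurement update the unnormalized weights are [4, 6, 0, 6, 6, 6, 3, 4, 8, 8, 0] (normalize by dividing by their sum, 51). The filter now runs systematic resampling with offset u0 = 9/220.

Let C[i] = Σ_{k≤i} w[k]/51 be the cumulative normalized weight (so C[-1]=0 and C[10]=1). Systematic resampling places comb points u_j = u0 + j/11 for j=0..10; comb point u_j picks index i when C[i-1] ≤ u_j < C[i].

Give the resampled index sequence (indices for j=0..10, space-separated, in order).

0 1 3 3 4 5 6 7 8 9 9

C = [4/51, 10/51, 10/51, 16/51, 22/51, 28/51, 31/51, 35/51, 43/51, 1, 1]
j=0: u_0=9/220 ∈ [0, 4/51) → index 0
j=1: u_1=29/220 ∈ [4/51, 10/51) → index 1
j=2: u_2=49/220 ∈ [10/51, 16/51) → index 3
j=3: u_3=69/220 ∈ [10/51, 16/51) → index 3
j=4: u_4=89/220 ∈ [16/51, 22/51) → index 4
j=5: u_5=109/220 ∈ [22/51, 28/51) → index 5
j=6: u_6=129/220 ∈ [28/51, 31/51) → index 6
j=7: u_7=149/220 ∈ [31/51, 35/51) → index 7
j=8: u_8=169/220 ∈ [35/51, 43/51) → index 8
j=9: u_9=189/220 ∈ [43/51, 1) → index 9
j=10: u_10=19/20 ∈ [43/51, 1) → index 9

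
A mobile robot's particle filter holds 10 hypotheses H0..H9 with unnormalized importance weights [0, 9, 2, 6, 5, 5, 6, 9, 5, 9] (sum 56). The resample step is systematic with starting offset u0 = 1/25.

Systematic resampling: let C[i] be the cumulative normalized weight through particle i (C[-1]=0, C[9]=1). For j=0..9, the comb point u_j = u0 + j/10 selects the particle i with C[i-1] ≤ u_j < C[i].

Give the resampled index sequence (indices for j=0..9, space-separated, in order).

C = [0, 9/56, 11/56, 17/56, 11/28, 27/56, 33/56, 3/4, 47/56, 1]
j=0: u_0=1/25 ∈ [0, 9/56) → index 1
j=1: u_1=7/50 ∈ [0, 9/56) → index 1
j=2: u_2=6/25 ∈ [11/56, 17/56) → index 3
j=3: u_3=17/50 ∈ [17/56, 11/28) → index 4
j=4: u_4=11/25 ∈ [11/28, 27/56) → index 5
j=5: u_5=27/50 ∈ [27/56, 33/56) → index 6
j=6: u_6=16/25 ∈ [33/56, 3/4) → index 7
j=7: u_7=37/50 ∈ [33/56, 3/4) → index 7
j=8: u_8=21/25 ∈ [47/56, 1) → index 9
j=9: u_9=47/50 ∈ [47/56, 1) → index 9

1 1 3 4 5 6 7 7 9 9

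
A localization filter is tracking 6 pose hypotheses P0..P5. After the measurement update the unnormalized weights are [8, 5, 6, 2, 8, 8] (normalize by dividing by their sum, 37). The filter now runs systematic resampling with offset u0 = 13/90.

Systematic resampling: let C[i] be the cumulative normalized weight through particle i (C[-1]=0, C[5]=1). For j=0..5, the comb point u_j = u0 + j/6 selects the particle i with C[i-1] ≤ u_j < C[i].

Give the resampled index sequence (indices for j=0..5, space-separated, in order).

C = [8/37, 13/37, 19/37, 21/37, 29/37, 1]
j=0: u_0=13/90 ∈ [0, 8/37) → index 0
j=1: u_1=14/45 ∈ [8/37, 13/37) → index 1
j=2: u_2=43/90 ∈ [13/37, 19/37) → index 2
j=3: u_3=29/45 ∈ [21/37, 29/37) → index 4
j=4: u_4=73/90 ∈ [29/37, 1) → index 5
j=5: u_5=44/45 ∈ [29/37, 1) → index 5

0 1 2 4 5 5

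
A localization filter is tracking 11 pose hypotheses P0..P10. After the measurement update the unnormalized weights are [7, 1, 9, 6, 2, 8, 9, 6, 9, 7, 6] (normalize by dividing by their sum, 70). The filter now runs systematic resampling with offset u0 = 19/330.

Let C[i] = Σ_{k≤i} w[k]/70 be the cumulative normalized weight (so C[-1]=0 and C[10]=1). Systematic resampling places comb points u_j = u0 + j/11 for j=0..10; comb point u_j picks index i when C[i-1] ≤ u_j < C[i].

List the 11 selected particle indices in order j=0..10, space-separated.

0 2 2 4 5 6 7 8 8 9 10

C = [1/10, 4/35, 17/70, 23/70, 5/14, 33/70, 3/5, 24/35, 57/70, 32/35, 1]
j=0: u_0=19/330 ∈ [0, 1/10) → index 0
j=1: u_1=49/330 ∈ [4/35, 17/70) → index 2
j=2: u_2=79/330 ∈ [4/35, 17/70) → index 2
j=3: u_3=109/330 ∈ [23/70, 5/14) → index 4
j=4: u_4=139/330 ∈ [5/14, 33/70) → index 5
j=5: u_5=169/330 ∈ [33/70, 3/5) → index 6
j=6: u_6=199/330 ∈ [3/5, 24/35) → index 7
j=7: u_7=229/330 ∈ [24/35, 57/70) → index 8
j=8: u_8=259/330 ∈ [24/35, 57/70) → index 8
j=9: u_9=289/330 ∈ [57/70, 32/35) → index 9
j=10: u_10=29/30 ∈ [32/35, 1) → index 10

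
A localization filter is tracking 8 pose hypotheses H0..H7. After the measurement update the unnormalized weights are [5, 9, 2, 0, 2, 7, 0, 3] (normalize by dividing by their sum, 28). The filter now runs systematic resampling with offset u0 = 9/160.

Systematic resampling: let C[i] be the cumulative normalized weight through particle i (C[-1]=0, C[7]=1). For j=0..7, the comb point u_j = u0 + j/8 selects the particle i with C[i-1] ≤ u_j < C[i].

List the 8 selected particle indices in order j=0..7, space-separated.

0 1 1 1 2 5 5 7

C = [5/28, 1/2, 4/7, 4/7, 9/14, 25/28, 25/28, 1]
j=0: u_0=9/160 ∈ [0, 5/28) → index 0
j=1: u_1=29/160 ∈ [5/28, 1/2) → index 1
j=2: u_2=49/160 ∈ [5/28, 1/2) → index 1
j=3: u_3=69/160 ∈ [5/28, 1/2) → index 1
j=4: u_4=89/160 ∈ [1/2, 4/7) → index 2
j=5: u_5=109/160 ∈ [9/14, 25/28) → index 5
j=6: u_6=129/160 ∈ [9/14, 25/28) → index 5
j=7: u_7=149/160 ∈ [25/28, 1) → index 7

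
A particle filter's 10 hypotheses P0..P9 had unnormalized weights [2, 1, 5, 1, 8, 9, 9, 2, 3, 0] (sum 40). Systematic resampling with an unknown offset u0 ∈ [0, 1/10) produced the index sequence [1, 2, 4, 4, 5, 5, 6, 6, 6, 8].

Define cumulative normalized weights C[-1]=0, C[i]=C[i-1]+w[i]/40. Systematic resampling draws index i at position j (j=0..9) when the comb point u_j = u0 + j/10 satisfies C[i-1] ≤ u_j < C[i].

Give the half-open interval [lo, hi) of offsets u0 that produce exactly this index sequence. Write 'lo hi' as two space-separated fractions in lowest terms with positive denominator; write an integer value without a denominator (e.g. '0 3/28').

1/20 3/40

C = [1/20, 3/40, 1/5, 9/40, 17/40, 13/20, 7/8, 37/40, 1, 1]
j=0 picked index 1: u0 ∈ [1/20, 3/40)
j=1 picked index 2: u0 ∈ [-1/40, 1/10)
j=2 picked index 4: u0 ∈ [1/40, 9/40)
j=3 picked index 4: u0 ∈ [-3/40, 1/8)
j=4 picked index 5: u0 ∈ [1/40, 1/4)
j=5 picked index 5: u0 ∈ [-3/40, 3/20)
j=6 picked index 6: u0 ∈ [1/20, 11/40)
j=7 picked index 6: u0 ∈ [-1/20, 7/40)
j=8 picked index 6: u0 ∈ [-3/20, 3/40)
j=9 picked index 8: u0 ∈ [1/40, 1/10)
intersection: [1/20, 3/40)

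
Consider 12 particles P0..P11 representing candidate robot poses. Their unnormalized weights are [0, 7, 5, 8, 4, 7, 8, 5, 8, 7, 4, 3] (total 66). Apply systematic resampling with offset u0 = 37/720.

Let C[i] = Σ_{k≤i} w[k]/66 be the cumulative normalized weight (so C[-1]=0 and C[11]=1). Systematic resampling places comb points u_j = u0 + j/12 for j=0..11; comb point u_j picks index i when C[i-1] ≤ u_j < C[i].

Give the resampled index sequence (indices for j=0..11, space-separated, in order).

1 2 3 3 5 5 6 7 8 9 9 11

C = [0, 7/66, 2/11, 10/33, 4/11, 31/66, 13/22, 2/3, 26/33, 59/66, 21/22, 1]
j=0: u_0=37/720 ∈ [0, 7/66) → index 1
j=1: u_1=97/720 ∈ [7/66, 2/11) → index 2
j=2: u_2=157/720 ∈ [2/11, 10/33) → index 3
j=3: u_3=217/720 ∈ [2/11, 10/33) → index 3
j=4: u_4=277/720 ∈ [4/11, 31/66) → index 5
j=5: u_5=337/720 ∈ [4/11, 31/66) → index 5
j=6: u_6=397/720 ∈ [31/66, 13/22) → index 6
j=7: u_7=457/720 ∈ [13/22, 2/3) → index 7
j=8: u_8=517/720 ∈ [2/3, 26/33) → index 8
j=9: u_9=577/720 ∈ [26/33, 59/66) → index 9
j=10: u_10=637/720 ∈ [26/33, 59/66) → index 9
j=11: u_11=697/720 ∈ [21/22, 1) → index 11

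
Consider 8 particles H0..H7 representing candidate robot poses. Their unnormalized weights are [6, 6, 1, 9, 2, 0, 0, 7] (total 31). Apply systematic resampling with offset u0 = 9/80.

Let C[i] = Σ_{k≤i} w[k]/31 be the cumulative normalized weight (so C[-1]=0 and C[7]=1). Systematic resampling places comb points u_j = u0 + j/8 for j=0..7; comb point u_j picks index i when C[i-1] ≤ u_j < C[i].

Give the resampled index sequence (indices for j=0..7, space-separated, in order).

C = [6/31, 12/31, 13/31, 22/31, 24/31, 24/31, 24/31, 1]
j=0: u_0=9/80 ∈ [0, 6/31) → index 0
j=1: u_1=19/80 ∈ [6/31, 12/31) → index 1
j=2: u_2=29/80 ∈ [6/31, 12/31) → index 1
j=3: u_3=39/80 ∈ [13/31, 22/31) → index 3
j=4: u_4=49/80 ∈ [13/31, 22/31) → index 3
j=5: u_5=59/80 ∈ [22/31, 24/31) → index 4
j=6: u_6=69/80 ∈ [24/31, 1) → index 7
j=7: u_7=79/80 ∈ [24/31, 1) → index 7

0 1 1 3 3 4 7 7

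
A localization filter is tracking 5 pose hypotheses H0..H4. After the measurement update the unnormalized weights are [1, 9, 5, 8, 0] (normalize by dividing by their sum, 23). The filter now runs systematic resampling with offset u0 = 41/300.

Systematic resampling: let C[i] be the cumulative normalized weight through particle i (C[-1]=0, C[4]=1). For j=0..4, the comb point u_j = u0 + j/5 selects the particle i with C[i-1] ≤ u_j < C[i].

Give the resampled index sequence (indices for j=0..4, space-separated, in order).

C = [1/23, 10/23, 15/23, 1, 1]
j=0: u_0=41/300 ∈ [1/23, 10/23) → index 1
j=1: u_1=101/300 ∈ [1/23, 10/23) → index 1
j=2: u_2=161/300 ∈ [10/23, 15/23) → index 2
j=3: u_3=221/300 ∈ [15/23, 1) → index 3
j=4: u_4=281/300 ∈ [15/23, 1) → index 3

1 1 2 3 3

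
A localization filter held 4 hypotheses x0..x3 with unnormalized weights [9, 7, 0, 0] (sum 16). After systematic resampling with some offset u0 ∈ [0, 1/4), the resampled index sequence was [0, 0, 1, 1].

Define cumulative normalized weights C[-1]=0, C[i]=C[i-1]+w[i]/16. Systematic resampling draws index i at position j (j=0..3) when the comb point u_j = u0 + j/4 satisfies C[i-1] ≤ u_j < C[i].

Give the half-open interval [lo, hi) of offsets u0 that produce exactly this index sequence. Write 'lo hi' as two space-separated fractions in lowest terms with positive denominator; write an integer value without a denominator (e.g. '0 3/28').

C = [9/16, 1, 1, 1]
j=0 picked index 0: u0 ∈ [0, 9/16)
j=1 picked index 0: u0 ∈ [-1/4, 5/16)
j=2 picked index 1: u0 ∈ [1/16, 1/2)
j=3 picked index 1: u0 ∈ [-3/16, 1/4)
intersection: [1/16, 1/4)

1/16 1/4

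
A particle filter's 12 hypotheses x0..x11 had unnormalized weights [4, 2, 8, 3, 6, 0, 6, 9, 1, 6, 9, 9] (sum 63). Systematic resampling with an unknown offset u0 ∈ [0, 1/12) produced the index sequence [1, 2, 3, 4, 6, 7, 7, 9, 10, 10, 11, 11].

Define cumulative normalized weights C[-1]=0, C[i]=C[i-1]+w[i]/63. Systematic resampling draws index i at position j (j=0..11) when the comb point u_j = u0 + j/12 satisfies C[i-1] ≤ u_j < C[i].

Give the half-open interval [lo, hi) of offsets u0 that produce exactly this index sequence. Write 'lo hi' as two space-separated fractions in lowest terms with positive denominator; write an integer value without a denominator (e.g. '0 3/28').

4/63 1/12

C = [4/63, 2/21, 2/9, 17/63, 23/63, 23/63, 29/63, 38/63, 13/21, 5/7, 6/7, 1]
j=0 picked index 1: u0 ∈ [4/63, 2/21)
j=1 picked index 2: u0 ∈ [1/84, 5/36)
j=2 picked index 3: u0 ∈ [1/18, 13/126)
j=3 picked index 4: u0 ∈ [5/252, 29/252)
j=4 picked index 6: u0 ∈ [2/63, 8/63)
j=5 picked index 7: u0 ∈ [11/252, 47/252)
j=6 picked index 7: u0 ∈ [-5/126, 13/126)
j=7 picked index 9: u0 ∈ [1/28, 11/84)
j=8 picked index 10: u0 ∈ [1/21, 4/21)
j=9 picked index 10: u0 ∈ [-1/28, 3/28)
j=10 picked index 11: u0 ∈ [1/42, 1/6)
j=11 picked index 11: u0 ∈ [-5/84, 1/12)
intersection: [4/63, 1/12)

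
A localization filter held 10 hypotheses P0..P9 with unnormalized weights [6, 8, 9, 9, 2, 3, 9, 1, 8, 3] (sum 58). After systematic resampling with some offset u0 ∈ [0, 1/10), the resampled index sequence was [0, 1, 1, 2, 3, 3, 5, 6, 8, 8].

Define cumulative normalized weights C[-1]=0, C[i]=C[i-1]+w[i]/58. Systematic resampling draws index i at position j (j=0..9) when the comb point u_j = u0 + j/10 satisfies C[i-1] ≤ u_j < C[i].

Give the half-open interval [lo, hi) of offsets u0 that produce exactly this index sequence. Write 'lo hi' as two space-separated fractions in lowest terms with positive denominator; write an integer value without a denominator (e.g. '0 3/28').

C = [3/29, 7/29, 23/58, 16/29, 17/29, 37/58, 23/29, 47/58, 55/58, 1]
j=0 picked index 0: u0 ∈ [0, 3/29)
j=1 picked index 1: u0 ∈ [1/290, 41/290)
j=2 picked index 1: u0 ∈ [-14/145, 6/145)
j=3 picked index 2: u0 ∈ [-17/290, 14/145)
j=4 picked index 3: u0 ∈ [-1/290, 22/145)
j=5 picked index 3: u0 ∈ [-3/29, 3/58)
j=6 picked index 5: u0 ∈ [-2/145, 11/290)
j=7 picked index 6: u0 ∈ [-9/145, 27/290)
j=8 picked index 8: u0 ∈ [3/290, 43/290)
j=9 picked index 8: u0 ∈ [-13/145, 7/145)
intersection: [3/290, 11/290)

3/290 11/290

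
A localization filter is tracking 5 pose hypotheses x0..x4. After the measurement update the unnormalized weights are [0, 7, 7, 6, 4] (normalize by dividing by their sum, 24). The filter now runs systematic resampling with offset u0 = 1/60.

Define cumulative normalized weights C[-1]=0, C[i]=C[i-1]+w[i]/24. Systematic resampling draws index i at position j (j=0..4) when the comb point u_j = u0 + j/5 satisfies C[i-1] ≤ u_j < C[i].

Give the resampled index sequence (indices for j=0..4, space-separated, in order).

1 1 2 3 3

C = [0, 7/24, 7/12, 5/6, 1]
j=0: u_0=1/60 ∈ [0, 7/24) → index 1
j=1: u_1=13/60 ∈ [0, 7/24) → index 1
j=2: u_2=5/12 ∈ [7/24, 7/12) → index 2
j=3: u_3=37/60 ∈ [7/12, 5/6) → index 3
j=4: u_4=49/60 ∈ [7/12, 5/6) → index 3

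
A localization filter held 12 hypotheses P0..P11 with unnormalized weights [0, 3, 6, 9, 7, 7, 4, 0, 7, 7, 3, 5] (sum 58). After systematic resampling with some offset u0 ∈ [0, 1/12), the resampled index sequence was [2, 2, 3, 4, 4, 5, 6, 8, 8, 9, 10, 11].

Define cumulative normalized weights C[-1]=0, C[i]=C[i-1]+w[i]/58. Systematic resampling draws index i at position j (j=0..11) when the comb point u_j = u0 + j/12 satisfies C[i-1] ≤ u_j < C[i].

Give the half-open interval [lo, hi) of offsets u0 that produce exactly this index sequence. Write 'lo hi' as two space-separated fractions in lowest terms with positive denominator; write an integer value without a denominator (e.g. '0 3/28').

7/116 25/348

C = [0, 3/58, 9/58, 9/29, 25/58, 16/29, 18/29, 18/29, 43/58, 25/29, 53/58, 1]
j=0 picked index 2: u0 ∈ [3/58, 9/58)
j=1 picked index 2: u0 ∈ [-11/348, 25/348)
j=2 picked index 3: u0 ∈ [-1/87, 25/174)
j=3 picked index 4: u0 ∈ [7/116, 21/116)
j=4 picked index 4: u0 ∈ [-2/87, 17/174)
j=5 picked index 5: u0 ∈ [5/348, 47/348)
j=6 picked index 6: u0 ∈ [3/58, 7/58)
j=7 picked index 8: u0 ∈ [13/348, 55/348)
j=8 picked index 8: u0 ∈ [-4/87, 13/174)
j=9 picked index 9: u0 ∈ [-1/116, 13/116)
j=10 picked index 10: u0 ∈ [5/174, 7/87)
j=11 picked index 11: u0 ∈ [-1/348, 1/12)
intersection: [7/116, 25/348)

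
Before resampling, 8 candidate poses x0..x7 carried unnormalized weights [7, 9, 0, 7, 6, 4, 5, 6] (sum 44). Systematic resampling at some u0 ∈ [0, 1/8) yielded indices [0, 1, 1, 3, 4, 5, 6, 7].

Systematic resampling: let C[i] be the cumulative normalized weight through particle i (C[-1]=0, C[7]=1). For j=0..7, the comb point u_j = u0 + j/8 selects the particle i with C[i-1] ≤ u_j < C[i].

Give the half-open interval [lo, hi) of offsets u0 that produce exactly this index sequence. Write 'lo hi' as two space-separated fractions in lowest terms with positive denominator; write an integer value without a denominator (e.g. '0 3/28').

3/88 5/44

C = [7/44, 4/11, 4/11, 23/44, 29/44, 3/4, 19/22, 1]
j=0 picked index 0: u0 ∈ [0, 7/44)
j=1 picked index 1: u0 ∈ [3/88, 21/88)
j=2 picked index 1: u0 ∈ [-1/11, 5/44)
j=3 picked index 3: u0 ∈ [-1/88, 13/88)
j=4 picked index 4: u0 ∈ [1/44, 7/44)
j=5 picked index 5: u0 ∈ [3/88, 1/8)
j=6 picked index 6: u0 ∈ [0, 5/44)
j=7 picked index 7: u0 ∈ [-1/88, 1/8)
intersection: [3/88, 5/44)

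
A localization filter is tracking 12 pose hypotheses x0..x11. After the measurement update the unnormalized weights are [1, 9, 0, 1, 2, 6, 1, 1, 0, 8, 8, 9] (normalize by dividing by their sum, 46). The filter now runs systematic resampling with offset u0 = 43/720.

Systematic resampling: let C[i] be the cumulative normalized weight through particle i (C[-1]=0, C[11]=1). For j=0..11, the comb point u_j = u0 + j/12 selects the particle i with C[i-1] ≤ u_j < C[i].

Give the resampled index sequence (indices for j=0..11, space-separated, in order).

1 1 3 5 5 9 9 10 10 11 11 11

C = [1/46, 5/23, 5/23, 11/46, 13/46, 19/46, 10/23, 21/46, 21/46, 29/46, 37/46, 1]
j=0: u_0=43/720 ∈ [1/46, 5/23) → index 1
j=1: u_1=103/720 ∈ [1/46, 5/23) → index 1
j=2: u_2=163/720 ∈ [5/23, 11/46) → index 3
j=3: u_3=223/720 ∈ [13/46, 19/46) → index 5
j=4: u_4=283/720 ∈ [13/46, 19/46) → index 5
j=5: u_5=343/720 ∈ [21/46, 29/46) → index 9
j=6: u_6=403/720 ∈ [21/46, 29/46) → index 9
j=7: u_7=463/720 ∈ [29/46, 37/46) → index 10
j=8: u_8=523/720 ∈ [29/46, 37/46) → index 10
j=9: u_9=583/720 ∈ [37/46, 1) → index 11
j=10: u_10=643/720 ∈ [37/46, 1) → index 11
j=11: u_11=703/720 ∈ [37/46, 1) → index 11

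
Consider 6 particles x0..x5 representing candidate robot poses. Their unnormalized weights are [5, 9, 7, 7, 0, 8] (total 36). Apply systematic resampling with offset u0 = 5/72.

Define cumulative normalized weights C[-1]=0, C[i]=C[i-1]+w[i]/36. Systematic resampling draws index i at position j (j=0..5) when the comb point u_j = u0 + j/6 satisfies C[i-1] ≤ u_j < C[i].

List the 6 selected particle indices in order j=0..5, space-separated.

C = [5/36, 7/18, 7/12, 7/9, 7/9, 1]
j=0: u_0=5/72 ∈ [0, 5/36) → index 0
j=1: u_1=17/72 ∈ [5/36, 7/18) → index 1
j=2: u_2=29/72 ∈ [7/18, 7/12) → index 2
j=3: u_3=41/72 ∈ [7/18, 7/12) → index 2
j=4: u_4=53/72 ∈ [7/12, 7/9) → index 3
j=5: u_5=65/72 ∈ [7/9, 1) → index 5

0 1 2 2 3 5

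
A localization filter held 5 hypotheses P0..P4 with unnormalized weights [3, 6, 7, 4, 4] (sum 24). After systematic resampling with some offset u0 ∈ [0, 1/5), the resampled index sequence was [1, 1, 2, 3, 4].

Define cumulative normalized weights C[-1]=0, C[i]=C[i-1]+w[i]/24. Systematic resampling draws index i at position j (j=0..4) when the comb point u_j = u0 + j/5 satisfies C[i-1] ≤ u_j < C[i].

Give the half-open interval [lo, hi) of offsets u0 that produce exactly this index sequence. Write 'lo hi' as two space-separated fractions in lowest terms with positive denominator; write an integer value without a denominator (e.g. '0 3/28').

C = [1/8, 3/8, 2/3, 5/6, 1]
j=0 picked index 1: u0 ∈ [1/8, 3/8)
j=1 picked index 1: u0 ∈ [-3/40, 7/40)
j=2 picked index 2: u0 ∈ [-1/40, 4/15)
j=3 picked index 3: u0 ∈ [1/15, 7/30)
j=4 picked index 4: u0 ∈ [1/30, 1/5)
intersection: [1/8, 7/40)

1/8 7/40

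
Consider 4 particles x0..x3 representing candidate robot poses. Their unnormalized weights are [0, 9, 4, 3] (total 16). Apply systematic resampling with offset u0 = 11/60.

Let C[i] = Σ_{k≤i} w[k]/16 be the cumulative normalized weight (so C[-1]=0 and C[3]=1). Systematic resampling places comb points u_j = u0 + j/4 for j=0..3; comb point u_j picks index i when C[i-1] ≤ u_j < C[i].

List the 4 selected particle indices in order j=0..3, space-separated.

C = [0, 9/16, 13/16, 1]
j=0: u_0=11/60 ∈ [0, 9/16) → index 1
j=1: u_1=13/30 ∈ [0, 9/16) → index 1
j=2: u_2=41/60 ∈ [9/16, 13/16) → index 2
j=3: u_3=14/15 ∈ [13/16, 1) → index 3

1 1 2 3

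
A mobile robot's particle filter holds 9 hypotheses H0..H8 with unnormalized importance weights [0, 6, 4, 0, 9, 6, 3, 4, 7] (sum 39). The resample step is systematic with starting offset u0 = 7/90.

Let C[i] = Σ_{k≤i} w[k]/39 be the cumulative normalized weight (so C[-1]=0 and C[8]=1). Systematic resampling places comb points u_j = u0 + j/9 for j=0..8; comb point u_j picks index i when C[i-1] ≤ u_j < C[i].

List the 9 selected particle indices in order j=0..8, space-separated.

1 2 4 4 5 5 7 8 8

C = [0, 2/13, 10/39, 10/39, 19/39, 25/39, 28/39, 32/39, 1]
j=0: u_0=7/90 ∈ [0, 2/13) → index 1
j=1: u_1=17/90 ∈ [2/13, 10/39) → index 2
j=2: u_2=3/10 ∈ [10/39, 19/39) → index 4
j=3: u_3=37/90 ∈ [10/39, 19/39) → index 4
j=4: u_4=47/90 ∈ [19/39, 25/39) → index 5
j=5: u_5=19/30 ∈ [19/39, 25/39) → index 5
j=6: u_6=67/90 ∈ [28/39, 32/39) → index 7
j=7: u_7=77/90 ∈ [32/39, 1) → index 8
j=8: u_8=29/30 ∈ [32/39, 1) → index 8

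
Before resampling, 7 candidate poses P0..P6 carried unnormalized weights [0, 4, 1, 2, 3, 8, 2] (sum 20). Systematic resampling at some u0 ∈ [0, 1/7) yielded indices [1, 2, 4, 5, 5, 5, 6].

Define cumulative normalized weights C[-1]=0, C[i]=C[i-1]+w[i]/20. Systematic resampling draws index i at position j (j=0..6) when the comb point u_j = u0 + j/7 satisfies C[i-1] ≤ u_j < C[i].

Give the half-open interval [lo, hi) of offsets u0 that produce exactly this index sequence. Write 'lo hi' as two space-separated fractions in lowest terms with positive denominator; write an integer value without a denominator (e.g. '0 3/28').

1/14 3/28

C = [0, 1/5, 1/4, 7/20, 1/2, 9/10, 1]
j=0 picked index 1: u0 ∈ [0, 1/5)
j=1 picked index 2: u0 ∈ [2/35, 3/28)
j=2 picked index 4: u0 ∈ [9/140, 3/14)
j=3 picked index 5: u0 ∈ [1/14, 33/70)
j=4 picked index 5: u0 ∈ [-1/14, 23/70)
j=5 picked index 5: u0 ∈ [-3/14, 13/70)
j=6 picked index 6: u0 ∈ [3/70, 1/7)
intersection: [1/14, 3/28)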